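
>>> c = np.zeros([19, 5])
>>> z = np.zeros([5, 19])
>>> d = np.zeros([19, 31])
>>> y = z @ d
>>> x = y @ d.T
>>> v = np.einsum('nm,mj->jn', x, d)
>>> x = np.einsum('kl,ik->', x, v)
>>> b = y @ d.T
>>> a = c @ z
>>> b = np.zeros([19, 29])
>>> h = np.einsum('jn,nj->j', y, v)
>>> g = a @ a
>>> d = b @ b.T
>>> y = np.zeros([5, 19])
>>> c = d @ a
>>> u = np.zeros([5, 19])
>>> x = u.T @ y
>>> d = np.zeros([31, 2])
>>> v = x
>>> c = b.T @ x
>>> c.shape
(29, 19)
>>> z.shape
(5, 19)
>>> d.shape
(31, 2)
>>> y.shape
(5, 19)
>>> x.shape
(19, 19)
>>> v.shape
(19, 19)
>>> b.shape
(19, 29)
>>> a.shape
(19, 19)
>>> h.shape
(5,)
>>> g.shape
(19, 19)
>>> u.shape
(5, 19)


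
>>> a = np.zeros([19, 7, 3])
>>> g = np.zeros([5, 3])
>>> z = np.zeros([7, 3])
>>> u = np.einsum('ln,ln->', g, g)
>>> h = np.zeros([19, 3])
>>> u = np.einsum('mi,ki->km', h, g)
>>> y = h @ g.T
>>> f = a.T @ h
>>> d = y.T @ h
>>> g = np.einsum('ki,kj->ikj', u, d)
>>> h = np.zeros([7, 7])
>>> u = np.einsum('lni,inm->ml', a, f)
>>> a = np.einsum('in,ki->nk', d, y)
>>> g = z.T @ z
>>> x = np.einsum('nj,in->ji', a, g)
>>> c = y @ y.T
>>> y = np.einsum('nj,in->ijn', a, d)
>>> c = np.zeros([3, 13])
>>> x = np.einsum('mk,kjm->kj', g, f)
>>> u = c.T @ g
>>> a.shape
(3, 19)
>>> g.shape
(3, 3)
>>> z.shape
(7, 3)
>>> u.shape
(13, 3)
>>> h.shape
(7, 7)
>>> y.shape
(5, 19, 3)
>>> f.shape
(3, 7, 3)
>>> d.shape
(5, 3)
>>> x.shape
(3, 7)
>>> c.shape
(3, 13)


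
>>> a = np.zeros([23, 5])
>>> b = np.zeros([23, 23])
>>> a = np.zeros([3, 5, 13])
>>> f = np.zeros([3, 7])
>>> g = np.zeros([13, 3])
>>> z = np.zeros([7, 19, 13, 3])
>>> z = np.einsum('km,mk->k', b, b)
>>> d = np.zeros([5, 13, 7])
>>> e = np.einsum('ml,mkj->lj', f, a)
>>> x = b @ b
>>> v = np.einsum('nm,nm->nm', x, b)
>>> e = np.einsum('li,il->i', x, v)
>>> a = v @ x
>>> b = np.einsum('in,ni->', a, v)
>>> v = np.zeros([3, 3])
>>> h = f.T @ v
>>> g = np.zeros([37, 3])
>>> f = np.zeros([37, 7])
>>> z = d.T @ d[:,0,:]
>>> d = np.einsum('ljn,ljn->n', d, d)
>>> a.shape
(23, 23)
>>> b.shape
()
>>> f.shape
(37, 7)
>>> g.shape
(37, 3)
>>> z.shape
(7, 13, 7)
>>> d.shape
(7,)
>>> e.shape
(23,)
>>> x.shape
(23, 23)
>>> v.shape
(3, 3)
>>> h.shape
(7, 3)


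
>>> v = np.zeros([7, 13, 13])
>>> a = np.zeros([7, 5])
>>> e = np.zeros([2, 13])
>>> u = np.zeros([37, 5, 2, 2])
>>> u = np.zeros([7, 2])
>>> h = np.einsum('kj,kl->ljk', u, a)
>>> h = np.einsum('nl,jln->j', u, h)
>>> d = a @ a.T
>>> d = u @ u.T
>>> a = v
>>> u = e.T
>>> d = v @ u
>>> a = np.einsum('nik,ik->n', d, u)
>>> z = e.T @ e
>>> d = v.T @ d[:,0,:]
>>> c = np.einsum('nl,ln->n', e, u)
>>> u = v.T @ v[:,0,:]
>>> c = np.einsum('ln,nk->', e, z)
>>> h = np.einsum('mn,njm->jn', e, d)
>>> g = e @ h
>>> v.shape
(7, 13, 13)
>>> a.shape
(7,)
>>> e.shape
(2, 13)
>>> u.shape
(13, 13, 13)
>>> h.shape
(13, 13)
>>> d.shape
(13, 13, 2)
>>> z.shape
(13, 13)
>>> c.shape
()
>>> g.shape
(2, 13)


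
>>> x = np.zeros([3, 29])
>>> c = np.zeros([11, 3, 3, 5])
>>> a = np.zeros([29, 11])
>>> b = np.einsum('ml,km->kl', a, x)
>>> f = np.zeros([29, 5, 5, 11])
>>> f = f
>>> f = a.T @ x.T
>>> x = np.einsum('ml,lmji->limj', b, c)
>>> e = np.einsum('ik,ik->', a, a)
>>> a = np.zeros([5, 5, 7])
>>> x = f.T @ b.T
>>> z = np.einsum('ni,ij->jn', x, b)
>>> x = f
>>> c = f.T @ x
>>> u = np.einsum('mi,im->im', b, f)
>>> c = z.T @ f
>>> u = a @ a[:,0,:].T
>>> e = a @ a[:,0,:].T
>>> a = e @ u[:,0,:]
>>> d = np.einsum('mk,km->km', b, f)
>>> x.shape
(11, 3)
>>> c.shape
(3, 3)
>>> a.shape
(5, 5, 5)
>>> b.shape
(3, 11)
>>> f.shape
(11, 3)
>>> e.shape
(5, 5, 5)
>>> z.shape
(11, 3)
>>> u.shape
(5, 5, 5)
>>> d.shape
(11, 3)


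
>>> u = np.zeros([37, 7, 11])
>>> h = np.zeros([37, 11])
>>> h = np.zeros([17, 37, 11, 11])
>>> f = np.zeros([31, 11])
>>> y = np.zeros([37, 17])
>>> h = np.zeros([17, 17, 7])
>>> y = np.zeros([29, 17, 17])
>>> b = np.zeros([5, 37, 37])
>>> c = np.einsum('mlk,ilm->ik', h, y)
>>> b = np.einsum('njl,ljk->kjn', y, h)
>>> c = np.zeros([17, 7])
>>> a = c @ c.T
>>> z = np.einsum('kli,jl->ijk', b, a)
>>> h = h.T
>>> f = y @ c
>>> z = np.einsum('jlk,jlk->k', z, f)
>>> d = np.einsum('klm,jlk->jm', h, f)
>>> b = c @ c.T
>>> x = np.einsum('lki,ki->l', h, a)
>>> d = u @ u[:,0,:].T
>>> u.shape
(37, 7, 11)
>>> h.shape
(7, 17, 17)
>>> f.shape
(29, 17, 7)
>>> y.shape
(29, 17, 17)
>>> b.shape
(17, 17)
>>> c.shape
(17, 7)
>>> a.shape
(17, 17)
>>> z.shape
(7,)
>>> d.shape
(37, 7, 37)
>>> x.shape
(7,)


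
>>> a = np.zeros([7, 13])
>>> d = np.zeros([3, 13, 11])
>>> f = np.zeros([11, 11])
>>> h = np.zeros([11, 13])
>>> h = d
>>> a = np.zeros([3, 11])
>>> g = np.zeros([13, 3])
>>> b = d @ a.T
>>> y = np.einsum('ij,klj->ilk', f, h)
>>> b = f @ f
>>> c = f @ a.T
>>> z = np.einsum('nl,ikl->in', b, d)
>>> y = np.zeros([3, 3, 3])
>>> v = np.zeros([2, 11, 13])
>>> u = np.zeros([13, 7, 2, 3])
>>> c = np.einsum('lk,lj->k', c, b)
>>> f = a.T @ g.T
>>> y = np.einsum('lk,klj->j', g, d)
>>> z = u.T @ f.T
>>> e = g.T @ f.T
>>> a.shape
(3, 11)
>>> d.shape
(3, 13, 11)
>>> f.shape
(11, 13)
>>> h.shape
(3, 13, 11)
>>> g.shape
(13, 3)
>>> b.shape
(11, 11)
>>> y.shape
(11,)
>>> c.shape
(3,)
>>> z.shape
(3, 2, 7, 11)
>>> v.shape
(2, 11, 13)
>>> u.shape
(13, 7, 2, 3)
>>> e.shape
(3, 11)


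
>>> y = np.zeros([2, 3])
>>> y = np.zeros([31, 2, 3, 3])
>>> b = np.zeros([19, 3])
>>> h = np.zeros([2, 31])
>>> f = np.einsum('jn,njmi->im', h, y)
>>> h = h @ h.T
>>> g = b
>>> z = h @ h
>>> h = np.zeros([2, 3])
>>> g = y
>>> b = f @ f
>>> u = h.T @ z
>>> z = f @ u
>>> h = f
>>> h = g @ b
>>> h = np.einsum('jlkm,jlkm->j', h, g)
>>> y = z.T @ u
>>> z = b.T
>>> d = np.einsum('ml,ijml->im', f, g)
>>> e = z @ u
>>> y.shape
(2, 2)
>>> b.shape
(3, 3)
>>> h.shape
(31,)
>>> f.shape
(3, 3)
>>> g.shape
(31, 2, 3, 3)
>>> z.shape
(3, 3)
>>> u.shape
(3, 2)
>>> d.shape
(31, 3)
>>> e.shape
(3, 2)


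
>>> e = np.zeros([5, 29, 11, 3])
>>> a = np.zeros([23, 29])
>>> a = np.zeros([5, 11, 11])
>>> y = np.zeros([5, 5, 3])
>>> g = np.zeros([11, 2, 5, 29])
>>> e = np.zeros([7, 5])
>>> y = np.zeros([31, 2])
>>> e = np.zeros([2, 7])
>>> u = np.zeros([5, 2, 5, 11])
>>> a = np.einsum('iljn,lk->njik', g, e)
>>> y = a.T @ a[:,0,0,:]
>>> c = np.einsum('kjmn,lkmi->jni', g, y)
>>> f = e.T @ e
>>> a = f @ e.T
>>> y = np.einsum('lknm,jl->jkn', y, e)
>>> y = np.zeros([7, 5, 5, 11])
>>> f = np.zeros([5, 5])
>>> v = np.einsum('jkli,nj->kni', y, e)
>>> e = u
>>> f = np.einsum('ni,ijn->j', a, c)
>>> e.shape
(5, 2, 5, 11)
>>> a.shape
(7, 2)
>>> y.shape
(7, 5, 5, 11)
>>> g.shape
(11, 2, 5, 29)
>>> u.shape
(5, 2, 5, 11)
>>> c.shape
(2, 29, 7)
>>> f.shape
(29,)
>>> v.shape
(5, 2, 11)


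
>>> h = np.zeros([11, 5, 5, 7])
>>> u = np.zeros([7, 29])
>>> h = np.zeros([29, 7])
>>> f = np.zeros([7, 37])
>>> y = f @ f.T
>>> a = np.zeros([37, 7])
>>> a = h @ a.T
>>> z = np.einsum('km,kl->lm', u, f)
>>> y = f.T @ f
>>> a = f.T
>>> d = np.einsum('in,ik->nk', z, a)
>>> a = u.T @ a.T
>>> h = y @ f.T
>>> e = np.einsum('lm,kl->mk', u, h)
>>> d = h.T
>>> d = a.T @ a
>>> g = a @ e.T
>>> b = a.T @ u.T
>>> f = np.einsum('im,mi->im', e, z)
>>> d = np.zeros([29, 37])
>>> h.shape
(37, 7)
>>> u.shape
(7, 29)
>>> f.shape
(29, 37)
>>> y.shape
(37, 37)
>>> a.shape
(29, 37)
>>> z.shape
(37, 29)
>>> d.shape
(29, 37)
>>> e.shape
(29, 37)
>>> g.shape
(29, 29)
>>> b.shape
(37, 7)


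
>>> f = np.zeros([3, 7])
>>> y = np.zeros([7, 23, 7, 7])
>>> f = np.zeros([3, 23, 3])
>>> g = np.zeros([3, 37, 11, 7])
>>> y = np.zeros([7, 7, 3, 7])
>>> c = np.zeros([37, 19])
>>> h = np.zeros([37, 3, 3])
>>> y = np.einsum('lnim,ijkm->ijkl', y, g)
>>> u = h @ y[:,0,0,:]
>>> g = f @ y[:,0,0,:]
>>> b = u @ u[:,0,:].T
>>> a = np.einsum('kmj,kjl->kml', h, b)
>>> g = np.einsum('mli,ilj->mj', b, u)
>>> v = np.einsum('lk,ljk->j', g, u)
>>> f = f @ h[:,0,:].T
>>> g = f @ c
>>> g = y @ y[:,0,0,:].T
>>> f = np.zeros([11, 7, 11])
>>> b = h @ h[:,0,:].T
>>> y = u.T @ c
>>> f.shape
(11, 7, 11)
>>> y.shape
(7, 3, 19)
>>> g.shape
(3, 37, 11, 3)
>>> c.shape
(37, 19)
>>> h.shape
(37, 3, 3)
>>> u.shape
(37, 3, 7)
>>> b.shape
(37, 3, 37)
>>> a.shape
(37, 3, 37)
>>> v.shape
(3,)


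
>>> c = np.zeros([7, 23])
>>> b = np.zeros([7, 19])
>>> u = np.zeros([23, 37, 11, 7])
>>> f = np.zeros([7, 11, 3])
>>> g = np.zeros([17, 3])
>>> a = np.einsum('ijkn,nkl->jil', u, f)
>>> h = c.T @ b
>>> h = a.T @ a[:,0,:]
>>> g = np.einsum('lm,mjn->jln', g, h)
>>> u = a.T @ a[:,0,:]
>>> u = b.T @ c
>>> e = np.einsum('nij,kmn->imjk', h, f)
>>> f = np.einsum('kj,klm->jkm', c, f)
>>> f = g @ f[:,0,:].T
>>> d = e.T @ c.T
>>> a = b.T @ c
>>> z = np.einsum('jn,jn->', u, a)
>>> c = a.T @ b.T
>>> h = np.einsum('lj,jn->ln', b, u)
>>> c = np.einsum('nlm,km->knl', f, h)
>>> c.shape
(7, 23, 17)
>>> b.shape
(7, 19)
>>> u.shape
(19, 23)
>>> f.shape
(23, 17, 23)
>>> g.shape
(23, 17, 3)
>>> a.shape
(19, 23)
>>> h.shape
(7, 23)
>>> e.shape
(23, 11, 3, 7)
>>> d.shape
(7, 3, 11, 7)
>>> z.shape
()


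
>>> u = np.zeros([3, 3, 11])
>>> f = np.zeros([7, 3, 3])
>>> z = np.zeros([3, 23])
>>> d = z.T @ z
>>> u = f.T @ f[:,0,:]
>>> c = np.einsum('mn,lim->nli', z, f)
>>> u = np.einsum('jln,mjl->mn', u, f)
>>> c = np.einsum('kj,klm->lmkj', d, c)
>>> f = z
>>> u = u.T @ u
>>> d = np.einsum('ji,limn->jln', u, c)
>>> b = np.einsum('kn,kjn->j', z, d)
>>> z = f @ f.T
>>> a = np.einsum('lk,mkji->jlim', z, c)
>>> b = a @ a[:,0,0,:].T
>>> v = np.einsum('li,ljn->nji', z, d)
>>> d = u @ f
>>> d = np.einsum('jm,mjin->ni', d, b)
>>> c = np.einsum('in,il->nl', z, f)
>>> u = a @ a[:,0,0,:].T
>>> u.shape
(23, 3, 23, 23)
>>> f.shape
(3, 23)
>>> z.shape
(3, 3)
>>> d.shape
(23, 23)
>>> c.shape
(3, 23)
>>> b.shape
(23, 3, 23, 23)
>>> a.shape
(23, 3, 23, 7)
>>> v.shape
(23, 7, 3)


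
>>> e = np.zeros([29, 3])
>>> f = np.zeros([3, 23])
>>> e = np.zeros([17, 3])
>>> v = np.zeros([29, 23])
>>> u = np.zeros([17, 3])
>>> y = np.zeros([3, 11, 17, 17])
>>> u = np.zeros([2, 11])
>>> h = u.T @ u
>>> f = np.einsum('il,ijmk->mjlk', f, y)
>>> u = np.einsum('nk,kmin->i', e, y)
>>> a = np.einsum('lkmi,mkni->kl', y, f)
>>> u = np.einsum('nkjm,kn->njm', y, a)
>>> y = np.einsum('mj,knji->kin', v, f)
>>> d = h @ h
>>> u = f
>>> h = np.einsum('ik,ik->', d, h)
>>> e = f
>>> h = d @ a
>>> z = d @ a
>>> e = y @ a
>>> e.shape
(17, 17, 3)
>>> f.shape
(17, 11, 23, 17)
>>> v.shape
(29, 23)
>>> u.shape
(17, 11, 23, 17)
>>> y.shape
(17, 17, 11)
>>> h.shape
(11, 3)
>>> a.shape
(11, 3)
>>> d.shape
(11, 11)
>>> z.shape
(11, 3)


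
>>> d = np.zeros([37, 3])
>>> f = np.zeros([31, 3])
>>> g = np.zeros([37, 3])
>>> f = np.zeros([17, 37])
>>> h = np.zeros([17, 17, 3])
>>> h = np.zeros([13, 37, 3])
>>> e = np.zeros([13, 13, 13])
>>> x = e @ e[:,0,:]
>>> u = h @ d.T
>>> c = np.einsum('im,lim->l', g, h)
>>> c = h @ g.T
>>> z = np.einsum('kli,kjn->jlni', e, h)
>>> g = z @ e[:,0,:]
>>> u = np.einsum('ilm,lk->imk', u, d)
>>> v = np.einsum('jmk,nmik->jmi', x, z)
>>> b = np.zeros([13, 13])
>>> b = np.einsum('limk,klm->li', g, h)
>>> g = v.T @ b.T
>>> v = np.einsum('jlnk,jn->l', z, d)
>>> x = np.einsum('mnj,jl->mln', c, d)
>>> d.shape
(37, 3)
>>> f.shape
(17, 37)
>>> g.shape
(3, 13, 37)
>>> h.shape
(13, 37, 3)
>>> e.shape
(13, 13, 13)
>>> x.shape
(13, 3, 37)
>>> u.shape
(13, 37, 3)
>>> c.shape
(13, 37, 37)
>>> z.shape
(37, 13, 3, 13)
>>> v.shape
(13,)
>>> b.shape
(37, 13)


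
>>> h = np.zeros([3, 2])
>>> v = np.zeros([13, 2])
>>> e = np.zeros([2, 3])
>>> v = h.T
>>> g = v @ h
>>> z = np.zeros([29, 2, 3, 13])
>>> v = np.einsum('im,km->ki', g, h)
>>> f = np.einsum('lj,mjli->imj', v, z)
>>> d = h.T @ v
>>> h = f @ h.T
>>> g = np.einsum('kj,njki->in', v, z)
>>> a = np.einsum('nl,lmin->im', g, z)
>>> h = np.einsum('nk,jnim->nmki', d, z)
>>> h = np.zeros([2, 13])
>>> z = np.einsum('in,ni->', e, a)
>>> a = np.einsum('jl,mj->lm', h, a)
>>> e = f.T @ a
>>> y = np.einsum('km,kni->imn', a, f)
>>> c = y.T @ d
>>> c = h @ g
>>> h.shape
(2, 13)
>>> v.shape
(3, 2)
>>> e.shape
(2, 29, 3)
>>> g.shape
(13, 29)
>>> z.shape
()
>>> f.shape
(13, 29, 2)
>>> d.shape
(2, 2)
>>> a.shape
(13, 3)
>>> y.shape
(2, 3, 29)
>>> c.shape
(2, 29)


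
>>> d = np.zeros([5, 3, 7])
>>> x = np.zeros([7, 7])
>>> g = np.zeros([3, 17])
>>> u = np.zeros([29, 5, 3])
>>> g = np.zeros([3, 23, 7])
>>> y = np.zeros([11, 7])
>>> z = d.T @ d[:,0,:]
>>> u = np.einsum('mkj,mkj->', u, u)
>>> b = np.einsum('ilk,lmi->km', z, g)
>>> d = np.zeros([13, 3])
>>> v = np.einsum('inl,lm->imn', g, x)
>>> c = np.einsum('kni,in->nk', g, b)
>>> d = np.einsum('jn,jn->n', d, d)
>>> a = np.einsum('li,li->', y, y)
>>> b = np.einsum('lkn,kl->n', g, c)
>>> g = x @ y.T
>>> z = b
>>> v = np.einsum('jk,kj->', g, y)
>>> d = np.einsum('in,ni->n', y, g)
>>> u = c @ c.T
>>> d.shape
(7,)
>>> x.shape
(7, 7)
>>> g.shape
(7, 11)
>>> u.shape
(23, 23)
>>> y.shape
(11, 7)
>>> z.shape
(7,)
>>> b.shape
(7,)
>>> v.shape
()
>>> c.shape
(23, 3)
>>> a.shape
()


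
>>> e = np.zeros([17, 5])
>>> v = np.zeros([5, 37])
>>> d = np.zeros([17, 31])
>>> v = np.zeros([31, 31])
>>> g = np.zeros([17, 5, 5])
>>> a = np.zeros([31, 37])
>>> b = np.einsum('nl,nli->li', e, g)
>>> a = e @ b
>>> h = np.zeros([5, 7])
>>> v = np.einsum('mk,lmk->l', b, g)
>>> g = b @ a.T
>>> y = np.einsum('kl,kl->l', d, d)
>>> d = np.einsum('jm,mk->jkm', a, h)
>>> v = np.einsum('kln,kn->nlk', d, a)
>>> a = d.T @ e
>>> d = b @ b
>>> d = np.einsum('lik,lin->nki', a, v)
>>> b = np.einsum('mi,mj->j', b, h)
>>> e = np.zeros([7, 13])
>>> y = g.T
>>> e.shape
(7, 13)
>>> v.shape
(5, 7, 17)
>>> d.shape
(17, 5, 7)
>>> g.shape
(5, 17)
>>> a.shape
(5, 7, 5)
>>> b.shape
(7,)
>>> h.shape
(5, 7)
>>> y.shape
(17, 5)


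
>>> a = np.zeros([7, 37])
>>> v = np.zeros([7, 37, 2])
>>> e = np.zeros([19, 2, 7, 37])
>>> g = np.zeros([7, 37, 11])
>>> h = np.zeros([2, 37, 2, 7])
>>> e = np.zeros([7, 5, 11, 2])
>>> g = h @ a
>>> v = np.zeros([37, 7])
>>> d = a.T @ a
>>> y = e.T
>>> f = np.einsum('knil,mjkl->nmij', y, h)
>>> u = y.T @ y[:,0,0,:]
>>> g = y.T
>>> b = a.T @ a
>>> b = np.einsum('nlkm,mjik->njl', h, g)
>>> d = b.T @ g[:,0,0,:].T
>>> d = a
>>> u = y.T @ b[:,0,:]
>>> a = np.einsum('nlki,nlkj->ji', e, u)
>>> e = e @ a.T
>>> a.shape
(37, 2)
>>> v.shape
(37, 7)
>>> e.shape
(7, 5, 11, 37)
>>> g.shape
(7, 5, 11, 2)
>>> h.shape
(2, 37, 2, 7)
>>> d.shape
(7, 37)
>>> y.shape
(2, 11, 5, 7)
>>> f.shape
(11, 2, 5, 37)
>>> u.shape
(7, 5, 11, 37)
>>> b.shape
(2, 5, 37)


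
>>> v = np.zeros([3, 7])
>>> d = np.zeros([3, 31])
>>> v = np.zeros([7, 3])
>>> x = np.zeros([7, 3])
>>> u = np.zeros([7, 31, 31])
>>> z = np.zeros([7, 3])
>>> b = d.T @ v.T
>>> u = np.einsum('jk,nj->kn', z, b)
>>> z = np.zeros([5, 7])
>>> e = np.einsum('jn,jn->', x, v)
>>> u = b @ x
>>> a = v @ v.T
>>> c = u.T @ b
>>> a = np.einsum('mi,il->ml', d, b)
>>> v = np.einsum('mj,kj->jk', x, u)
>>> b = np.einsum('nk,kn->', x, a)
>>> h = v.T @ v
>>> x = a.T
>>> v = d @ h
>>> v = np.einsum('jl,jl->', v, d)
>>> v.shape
()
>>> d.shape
(3, 31)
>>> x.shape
(7, 3)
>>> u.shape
(31, 3)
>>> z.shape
(5, 7)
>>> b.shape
()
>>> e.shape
()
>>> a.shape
(3, 7)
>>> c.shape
(3, 7)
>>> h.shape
(31, 31)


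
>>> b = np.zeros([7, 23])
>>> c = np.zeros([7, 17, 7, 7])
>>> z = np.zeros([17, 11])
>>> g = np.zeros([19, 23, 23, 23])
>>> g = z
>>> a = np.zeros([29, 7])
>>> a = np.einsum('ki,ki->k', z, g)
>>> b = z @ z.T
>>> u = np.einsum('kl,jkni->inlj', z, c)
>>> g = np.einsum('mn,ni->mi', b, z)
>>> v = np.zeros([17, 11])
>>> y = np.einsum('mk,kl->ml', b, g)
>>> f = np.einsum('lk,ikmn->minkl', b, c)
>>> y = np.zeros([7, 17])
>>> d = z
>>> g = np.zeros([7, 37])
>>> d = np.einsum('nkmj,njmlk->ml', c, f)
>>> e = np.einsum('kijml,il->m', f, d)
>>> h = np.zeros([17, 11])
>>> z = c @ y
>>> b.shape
(17, 17)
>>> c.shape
(7, 17, 7, 7)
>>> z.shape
(7, 17, 7, 17)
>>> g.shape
(7, 37)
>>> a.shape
(17,)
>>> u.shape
(7, 7, 11, 7)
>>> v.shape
(17, 11)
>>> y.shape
(7, 17)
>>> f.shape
(7, 7, 7, 17, 17)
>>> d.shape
(7, 17)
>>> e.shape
(17,)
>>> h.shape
(17, 11)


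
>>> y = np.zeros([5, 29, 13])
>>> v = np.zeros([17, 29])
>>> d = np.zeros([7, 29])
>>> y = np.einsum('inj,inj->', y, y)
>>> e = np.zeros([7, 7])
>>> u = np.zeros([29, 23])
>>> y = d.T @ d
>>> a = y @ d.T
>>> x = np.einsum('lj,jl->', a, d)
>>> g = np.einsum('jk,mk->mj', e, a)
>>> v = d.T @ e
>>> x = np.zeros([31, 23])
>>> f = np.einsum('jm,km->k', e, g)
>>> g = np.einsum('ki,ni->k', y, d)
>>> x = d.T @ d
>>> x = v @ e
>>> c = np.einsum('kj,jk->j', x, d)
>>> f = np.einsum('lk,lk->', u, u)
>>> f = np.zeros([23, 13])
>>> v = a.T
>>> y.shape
(29, 29)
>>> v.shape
(7, 29)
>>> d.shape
(7, 29)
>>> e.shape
(7, 7)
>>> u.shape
(29, 23)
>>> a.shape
(29, 7)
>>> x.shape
(29, 7)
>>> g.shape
(29,)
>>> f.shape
(23, 13)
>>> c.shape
(7,)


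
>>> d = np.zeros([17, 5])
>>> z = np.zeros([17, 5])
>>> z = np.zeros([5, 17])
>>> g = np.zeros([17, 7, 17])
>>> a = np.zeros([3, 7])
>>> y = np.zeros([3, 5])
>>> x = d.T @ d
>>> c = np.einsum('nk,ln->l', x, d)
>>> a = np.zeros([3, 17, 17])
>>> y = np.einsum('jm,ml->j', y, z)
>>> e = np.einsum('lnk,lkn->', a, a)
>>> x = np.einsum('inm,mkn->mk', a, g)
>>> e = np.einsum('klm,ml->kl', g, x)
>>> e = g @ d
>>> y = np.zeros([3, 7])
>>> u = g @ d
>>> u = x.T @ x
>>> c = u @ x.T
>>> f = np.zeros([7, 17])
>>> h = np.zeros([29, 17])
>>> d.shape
(17, 5)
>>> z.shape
(5, 17)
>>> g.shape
(17, 7, 17)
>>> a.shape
(3, 17, 17)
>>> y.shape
(3, 7)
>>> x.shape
(17, 7)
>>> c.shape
(7, 17)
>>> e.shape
(17, 7, 5)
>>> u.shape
(7, 7)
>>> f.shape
(7, 17)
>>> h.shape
(29, 17)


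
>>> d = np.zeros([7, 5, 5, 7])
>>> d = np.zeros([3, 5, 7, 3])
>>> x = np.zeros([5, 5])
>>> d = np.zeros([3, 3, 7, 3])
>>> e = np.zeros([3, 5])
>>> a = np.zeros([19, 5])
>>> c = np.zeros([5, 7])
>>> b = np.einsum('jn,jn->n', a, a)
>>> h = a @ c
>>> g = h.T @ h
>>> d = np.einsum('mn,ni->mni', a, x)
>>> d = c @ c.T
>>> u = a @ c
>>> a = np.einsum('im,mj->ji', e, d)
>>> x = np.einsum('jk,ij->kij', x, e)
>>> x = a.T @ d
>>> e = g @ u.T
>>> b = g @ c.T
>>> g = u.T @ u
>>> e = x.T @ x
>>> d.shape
(5, 5)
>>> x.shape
(3, 5)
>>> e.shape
(5, 5)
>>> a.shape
(5, 3)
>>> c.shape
(5, 7)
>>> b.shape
(7, 5)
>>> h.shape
(19, 7)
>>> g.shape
(7, 7)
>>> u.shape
(19, 7)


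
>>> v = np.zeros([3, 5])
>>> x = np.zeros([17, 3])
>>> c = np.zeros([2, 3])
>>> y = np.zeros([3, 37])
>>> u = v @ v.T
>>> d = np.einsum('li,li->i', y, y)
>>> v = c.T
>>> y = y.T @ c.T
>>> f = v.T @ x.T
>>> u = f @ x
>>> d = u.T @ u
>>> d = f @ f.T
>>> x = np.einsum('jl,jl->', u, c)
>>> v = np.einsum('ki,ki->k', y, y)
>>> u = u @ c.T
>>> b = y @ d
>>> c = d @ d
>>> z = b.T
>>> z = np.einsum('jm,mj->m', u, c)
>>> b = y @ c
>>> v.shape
(37,)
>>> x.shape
()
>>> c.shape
(2, 2)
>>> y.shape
(37, 2)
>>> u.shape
(2, 2)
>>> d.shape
(2, 2)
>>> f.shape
(2, 17)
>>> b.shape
(37, 2)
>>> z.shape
(2,)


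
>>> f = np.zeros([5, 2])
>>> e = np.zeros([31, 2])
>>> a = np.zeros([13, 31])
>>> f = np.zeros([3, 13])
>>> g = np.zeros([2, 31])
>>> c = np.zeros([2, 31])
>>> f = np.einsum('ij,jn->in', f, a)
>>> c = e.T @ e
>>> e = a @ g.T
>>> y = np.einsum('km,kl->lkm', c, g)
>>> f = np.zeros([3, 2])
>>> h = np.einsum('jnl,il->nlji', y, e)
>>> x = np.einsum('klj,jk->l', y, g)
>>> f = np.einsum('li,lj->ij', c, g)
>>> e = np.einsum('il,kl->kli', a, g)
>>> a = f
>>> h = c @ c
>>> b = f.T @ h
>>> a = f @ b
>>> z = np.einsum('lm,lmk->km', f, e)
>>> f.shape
(2, 31)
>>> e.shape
(2, 31, 13)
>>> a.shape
(2, 2)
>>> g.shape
(2, 31)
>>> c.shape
(2, 2)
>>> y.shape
(31, 2, 2)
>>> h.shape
(2, 2)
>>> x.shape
(2,)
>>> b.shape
(31, 2)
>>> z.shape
(13, 31)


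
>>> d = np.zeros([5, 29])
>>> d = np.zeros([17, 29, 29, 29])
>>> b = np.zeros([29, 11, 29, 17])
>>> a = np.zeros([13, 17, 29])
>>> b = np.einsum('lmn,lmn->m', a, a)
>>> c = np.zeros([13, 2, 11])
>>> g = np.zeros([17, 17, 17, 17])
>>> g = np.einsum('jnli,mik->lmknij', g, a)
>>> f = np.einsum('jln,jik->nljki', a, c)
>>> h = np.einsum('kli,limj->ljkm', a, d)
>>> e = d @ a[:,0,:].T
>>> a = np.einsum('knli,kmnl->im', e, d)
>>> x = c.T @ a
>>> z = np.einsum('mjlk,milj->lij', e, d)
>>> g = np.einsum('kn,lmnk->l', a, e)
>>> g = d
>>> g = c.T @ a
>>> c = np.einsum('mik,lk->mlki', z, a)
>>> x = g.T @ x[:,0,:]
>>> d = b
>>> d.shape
(17,)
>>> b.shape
(17,)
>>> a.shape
(13, 29)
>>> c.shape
(29, 13, 29, 29)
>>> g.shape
(11, 2, 29)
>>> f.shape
(29, 17, 13, 11, 2)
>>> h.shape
(17, 29, 13, 29)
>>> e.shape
(17, 29, 29, 13)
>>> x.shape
(29, 2, 29)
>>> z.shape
(29, 29, 29)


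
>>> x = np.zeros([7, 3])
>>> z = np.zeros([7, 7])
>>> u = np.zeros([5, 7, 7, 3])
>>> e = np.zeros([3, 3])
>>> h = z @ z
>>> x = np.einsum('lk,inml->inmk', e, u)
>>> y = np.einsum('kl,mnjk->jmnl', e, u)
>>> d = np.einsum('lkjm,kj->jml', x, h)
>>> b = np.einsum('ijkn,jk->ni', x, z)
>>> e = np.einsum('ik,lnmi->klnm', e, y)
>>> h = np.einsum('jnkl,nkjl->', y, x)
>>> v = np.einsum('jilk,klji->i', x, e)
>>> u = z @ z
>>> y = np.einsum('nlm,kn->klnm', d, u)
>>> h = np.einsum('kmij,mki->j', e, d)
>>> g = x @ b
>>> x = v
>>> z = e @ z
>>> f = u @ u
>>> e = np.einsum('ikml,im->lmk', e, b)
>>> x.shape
(7,)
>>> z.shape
(3, 7, 5, 7)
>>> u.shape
(7, 7)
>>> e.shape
(7, 5, 7)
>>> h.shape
(7,)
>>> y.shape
(7, 3, 7, 5)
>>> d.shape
(7, 3, 5)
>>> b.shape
(3, 5)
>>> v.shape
(7,)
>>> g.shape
(5, 7, 7, 5)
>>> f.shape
(7, 7)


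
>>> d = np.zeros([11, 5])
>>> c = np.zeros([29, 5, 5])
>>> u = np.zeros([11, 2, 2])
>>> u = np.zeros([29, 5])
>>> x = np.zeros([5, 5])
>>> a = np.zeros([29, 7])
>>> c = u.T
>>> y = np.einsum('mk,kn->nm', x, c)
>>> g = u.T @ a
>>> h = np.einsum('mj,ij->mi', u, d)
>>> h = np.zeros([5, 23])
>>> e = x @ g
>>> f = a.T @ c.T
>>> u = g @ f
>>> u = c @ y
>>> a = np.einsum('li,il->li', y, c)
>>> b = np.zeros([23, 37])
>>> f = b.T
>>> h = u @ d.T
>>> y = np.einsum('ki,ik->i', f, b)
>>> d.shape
(11, 5)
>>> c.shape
(5, 29)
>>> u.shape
(5, 5)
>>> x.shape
(5, 5)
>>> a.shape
(29, 5)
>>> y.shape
(23,)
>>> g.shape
(5, 7)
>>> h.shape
(5, 11)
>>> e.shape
(5, 7)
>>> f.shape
(37, 23)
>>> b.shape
(23, 37)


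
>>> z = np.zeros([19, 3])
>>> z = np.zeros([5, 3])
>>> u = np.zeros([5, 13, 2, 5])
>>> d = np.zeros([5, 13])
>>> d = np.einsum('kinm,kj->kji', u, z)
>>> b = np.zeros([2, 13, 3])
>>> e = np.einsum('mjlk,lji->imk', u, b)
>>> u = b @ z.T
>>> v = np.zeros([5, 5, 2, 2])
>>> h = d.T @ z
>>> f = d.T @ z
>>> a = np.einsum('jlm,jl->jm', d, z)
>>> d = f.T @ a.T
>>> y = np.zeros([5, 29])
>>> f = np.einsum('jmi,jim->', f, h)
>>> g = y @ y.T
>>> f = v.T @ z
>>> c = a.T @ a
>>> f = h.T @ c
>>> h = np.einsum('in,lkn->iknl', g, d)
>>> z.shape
(5, 3)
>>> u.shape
(2, 13, 5)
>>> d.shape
(3, 3, 5)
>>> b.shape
(2, 13, 3)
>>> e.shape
(3, 5, 5)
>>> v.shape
(5, 5, 2, 2)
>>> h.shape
(5, 3, 5, 3)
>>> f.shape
(3, 3, 13)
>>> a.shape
(5, 13)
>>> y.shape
(5, 29)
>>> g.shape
(5, 5)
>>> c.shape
(13, 13)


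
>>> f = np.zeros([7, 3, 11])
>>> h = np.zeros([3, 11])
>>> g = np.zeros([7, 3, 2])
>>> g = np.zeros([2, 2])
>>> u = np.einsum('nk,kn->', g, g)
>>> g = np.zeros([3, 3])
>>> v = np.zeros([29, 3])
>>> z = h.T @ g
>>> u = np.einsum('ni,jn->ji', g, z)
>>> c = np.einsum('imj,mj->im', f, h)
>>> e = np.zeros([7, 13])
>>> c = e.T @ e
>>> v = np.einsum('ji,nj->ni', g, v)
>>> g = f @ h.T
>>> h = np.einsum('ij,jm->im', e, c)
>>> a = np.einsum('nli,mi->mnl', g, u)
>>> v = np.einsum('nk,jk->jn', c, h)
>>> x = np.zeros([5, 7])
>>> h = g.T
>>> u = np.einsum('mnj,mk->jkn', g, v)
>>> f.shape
(7, 3, 11)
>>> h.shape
(3, 3, 7)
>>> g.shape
(7, 3, 3)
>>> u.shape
(3, 13, 3)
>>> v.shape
(7, 13)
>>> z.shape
(11, 3)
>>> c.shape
(13, 13)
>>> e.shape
(7, 13)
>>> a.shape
(11, 7, 3)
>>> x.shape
(5, 7)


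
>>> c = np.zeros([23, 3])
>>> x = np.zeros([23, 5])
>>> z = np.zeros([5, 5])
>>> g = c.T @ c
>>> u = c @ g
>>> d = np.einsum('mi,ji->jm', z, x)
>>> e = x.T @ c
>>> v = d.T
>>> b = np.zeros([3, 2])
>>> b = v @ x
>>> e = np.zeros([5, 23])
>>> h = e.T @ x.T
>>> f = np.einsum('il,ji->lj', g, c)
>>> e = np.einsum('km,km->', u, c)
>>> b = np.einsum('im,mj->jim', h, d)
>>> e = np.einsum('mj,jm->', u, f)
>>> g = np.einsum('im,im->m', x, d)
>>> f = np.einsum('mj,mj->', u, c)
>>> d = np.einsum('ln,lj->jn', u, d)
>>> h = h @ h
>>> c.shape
(23, 3)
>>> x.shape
(23, 5)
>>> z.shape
(5, 5)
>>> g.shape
(5,)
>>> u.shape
(23, 3)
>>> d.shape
(5, 3)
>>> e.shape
()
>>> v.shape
(5, 23)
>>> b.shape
(5, 23, 23)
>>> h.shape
(23, 23)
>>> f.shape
()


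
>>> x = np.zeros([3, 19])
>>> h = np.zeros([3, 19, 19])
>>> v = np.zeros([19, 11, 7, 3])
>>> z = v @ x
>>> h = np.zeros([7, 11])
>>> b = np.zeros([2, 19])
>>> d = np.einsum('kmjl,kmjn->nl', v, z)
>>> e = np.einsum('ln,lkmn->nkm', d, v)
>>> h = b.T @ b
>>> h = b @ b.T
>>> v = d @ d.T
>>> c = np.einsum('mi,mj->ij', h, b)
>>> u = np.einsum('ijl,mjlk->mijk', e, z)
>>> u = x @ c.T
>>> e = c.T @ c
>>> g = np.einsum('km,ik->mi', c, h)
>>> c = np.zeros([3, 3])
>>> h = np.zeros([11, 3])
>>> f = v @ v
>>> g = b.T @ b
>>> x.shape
(3, 19)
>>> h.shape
(11, 3)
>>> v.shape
(19, 19)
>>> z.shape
(19, 11, 7, 19)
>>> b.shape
(2, 19)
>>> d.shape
(19, 3)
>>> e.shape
(19, 19)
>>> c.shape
(3, 3)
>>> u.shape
(3, 2)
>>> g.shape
(19, 19)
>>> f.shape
(19, 19)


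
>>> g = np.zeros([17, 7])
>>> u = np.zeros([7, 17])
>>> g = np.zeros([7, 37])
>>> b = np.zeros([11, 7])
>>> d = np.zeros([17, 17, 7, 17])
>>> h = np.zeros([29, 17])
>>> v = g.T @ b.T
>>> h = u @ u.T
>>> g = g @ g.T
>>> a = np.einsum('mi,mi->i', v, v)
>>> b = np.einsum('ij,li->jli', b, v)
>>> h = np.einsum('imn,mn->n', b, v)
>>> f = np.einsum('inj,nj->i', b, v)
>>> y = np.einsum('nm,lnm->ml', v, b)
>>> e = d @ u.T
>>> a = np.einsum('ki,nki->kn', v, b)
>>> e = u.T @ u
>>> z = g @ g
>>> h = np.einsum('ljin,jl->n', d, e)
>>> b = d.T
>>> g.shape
(7, 7)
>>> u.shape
(7, 17)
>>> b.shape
(17, 7, 17, 17)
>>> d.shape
(17, 17, 7, 17)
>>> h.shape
(17,)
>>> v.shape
(37, 11)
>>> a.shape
(37, 7)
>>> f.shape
(7,)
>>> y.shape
(11, 7)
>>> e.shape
(17, 17)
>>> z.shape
(7, 7)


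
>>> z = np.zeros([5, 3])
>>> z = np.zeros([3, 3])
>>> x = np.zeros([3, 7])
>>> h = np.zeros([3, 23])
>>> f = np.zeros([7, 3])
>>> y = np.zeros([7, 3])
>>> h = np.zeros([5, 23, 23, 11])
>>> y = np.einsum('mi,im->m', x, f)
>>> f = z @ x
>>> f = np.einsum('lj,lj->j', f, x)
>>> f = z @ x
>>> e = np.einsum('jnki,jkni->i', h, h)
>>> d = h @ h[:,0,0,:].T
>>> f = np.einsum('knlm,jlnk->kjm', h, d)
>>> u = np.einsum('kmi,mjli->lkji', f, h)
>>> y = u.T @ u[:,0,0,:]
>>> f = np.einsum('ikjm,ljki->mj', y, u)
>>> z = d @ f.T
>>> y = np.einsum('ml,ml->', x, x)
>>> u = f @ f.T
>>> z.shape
(5, 23, 23, 11)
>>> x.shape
(3, 7)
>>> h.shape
(5, 23, 23, 11)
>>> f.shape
(11, 5)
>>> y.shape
()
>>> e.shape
(11,)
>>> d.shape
(5, 23, 23, 5)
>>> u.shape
(11, 11)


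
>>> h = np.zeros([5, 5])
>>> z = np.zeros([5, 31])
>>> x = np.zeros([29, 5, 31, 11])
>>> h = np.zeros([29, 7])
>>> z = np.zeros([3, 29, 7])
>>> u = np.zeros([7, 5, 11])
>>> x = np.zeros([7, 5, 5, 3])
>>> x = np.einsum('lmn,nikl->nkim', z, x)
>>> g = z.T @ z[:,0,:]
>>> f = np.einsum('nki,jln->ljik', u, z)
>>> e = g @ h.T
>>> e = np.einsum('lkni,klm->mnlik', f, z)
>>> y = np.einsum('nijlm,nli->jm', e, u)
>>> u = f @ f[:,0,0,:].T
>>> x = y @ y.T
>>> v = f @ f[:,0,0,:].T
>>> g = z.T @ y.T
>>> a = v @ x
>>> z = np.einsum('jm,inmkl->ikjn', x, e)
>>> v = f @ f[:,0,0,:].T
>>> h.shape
(29, 7)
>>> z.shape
(7, 5, 29, 11)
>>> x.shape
(29, 29)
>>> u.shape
(29, 3, 11, 29)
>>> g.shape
(7, 29, 29)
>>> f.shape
(29, 3, 11, 5)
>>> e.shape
(7, 11, 29, 5, 3)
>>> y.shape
(29, 3)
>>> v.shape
(29, 3, 11, 29)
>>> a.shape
(29, 3, 11, 29)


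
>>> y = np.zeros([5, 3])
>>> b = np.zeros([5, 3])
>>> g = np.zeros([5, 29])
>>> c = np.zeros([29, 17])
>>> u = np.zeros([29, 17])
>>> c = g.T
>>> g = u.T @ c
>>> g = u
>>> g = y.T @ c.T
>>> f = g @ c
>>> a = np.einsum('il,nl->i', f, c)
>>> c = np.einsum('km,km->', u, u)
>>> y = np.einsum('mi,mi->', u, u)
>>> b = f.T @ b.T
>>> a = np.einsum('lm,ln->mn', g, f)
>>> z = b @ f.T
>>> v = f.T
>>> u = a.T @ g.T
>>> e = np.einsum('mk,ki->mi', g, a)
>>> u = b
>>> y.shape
()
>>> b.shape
(5, 5)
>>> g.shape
(3, 29)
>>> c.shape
()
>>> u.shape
(5, 5)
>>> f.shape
(3, 5)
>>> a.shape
(29, 5)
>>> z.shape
(5, 3)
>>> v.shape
(5, 3)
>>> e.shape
(3, 5)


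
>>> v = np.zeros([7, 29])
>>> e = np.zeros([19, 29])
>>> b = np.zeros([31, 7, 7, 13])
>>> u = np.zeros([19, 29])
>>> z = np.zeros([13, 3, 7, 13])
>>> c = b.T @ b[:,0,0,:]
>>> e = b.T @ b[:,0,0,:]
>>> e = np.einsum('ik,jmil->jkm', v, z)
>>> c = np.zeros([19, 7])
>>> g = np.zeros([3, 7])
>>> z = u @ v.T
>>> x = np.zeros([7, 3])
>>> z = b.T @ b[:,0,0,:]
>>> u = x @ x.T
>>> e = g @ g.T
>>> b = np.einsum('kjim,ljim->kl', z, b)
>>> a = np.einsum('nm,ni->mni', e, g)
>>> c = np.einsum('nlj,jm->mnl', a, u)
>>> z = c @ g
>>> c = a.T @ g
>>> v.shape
(7, 29)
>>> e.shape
(3, 3)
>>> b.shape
(13, 31)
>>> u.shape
(7, 7)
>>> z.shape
(7, 3, 7)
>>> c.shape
(7, 3, 7)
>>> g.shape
(3, 7)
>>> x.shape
(7, 3)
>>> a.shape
(3, 3, 7)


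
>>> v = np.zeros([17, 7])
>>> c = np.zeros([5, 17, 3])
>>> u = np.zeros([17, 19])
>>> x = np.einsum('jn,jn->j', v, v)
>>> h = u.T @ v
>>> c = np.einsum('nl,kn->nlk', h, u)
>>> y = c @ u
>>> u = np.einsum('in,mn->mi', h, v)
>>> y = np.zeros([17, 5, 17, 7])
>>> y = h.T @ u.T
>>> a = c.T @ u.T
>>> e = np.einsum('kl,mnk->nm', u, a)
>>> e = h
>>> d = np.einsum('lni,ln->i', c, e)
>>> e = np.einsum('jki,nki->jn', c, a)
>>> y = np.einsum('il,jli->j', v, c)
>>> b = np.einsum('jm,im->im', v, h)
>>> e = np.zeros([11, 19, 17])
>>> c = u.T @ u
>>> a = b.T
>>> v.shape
(17, 7)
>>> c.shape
(19, 19)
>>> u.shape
(17, 19)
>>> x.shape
(17,)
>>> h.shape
(19, 7)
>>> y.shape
(19,)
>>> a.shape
(7, 19)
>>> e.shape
(11, 19, 17)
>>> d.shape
(17,)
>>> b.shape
(19, 7)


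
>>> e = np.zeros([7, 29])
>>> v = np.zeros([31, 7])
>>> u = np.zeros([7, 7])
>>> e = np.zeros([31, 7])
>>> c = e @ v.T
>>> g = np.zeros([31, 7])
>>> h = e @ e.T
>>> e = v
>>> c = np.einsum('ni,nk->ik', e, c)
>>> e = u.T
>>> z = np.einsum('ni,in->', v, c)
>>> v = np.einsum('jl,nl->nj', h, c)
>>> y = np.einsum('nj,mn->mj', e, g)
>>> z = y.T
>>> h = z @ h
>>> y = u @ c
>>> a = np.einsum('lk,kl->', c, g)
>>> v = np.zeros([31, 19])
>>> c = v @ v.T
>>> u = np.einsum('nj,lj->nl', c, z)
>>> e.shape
(7, 7)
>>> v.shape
(31, 19)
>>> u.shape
(31, 7)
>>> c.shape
(31, 31)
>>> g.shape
(31, 7)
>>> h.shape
(7, 31)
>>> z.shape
(7, 31)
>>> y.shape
(7, 31)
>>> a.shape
()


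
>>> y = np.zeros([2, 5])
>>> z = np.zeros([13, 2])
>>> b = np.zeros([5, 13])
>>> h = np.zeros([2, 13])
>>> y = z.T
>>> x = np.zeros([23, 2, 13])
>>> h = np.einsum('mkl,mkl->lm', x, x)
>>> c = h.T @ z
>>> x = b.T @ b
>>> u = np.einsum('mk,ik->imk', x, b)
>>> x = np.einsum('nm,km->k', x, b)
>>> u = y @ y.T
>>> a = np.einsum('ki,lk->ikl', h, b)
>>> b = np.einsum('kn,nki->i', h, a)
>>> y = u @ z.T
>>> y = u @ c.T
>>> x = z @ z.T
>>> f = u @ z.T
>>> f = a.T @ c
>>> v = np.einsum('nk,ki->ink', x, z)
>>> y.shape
(2, 23)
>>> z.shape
(13, 2)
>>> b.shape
(5,)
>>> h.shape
(13, 23)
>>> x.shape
(13, 13)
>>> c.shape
(23, 2)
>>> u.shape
(2, 2)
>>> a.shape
(23, 13, 5)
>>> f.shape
(5, 13, 2)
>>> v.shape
(2, 13, 13)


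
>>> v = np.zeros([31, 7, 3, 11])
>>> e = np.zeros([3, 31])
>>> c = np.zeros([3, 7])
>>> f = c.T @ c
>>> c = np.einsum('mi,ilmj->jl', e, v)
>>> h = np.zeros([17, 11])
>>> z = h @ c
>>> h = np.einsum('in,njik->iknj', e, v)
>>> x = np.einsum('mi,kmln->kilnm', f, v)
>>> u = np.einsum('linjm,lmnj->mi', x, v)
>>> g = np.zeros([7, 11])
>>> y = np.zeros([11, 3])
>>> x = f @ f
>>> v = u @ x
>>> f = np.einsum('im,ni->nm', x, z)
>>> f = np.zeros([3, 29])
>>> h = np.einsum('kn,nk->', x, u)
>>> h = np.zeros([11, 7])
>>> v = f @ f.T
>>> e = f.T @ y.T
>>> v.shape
(3, 3)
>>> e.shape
(29, 11)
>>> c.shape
(11, 7)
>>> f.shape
(3, 29)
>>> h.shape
(11, 7)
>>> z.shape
(17, 7)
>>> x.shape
(7, 7)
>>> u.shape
(7, 7)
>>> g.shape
(7, 11)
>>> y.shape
(11, 3)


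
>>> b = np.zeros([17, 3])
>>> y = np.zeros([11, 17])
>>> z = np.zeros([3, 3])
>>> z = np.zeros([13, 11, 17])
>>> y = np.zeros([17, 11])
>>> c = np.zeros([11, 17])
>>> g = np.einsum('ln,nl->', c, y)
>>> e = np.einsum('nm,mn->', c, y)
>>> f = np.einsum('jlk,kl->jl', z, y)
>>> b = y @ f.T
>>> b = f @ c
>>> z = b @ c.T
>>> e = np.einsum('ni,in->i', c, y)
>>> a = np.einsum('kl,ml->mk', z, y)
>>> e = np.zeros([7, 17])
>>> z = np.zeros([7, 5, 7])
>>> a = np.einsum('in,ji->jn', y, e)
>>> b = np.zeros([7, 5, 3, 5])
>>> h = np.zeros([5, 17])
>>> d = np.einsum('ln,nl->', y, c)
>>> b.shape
(7, 5, 3, 5)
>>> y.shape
(17, 11)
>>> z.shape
(7, 5, 7)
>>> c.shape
(11, 17)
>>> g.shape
()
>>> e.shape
(7, 17)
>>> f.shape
(13, 11)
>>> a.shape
(7, 11)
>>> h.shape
(5, 17)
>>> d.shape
()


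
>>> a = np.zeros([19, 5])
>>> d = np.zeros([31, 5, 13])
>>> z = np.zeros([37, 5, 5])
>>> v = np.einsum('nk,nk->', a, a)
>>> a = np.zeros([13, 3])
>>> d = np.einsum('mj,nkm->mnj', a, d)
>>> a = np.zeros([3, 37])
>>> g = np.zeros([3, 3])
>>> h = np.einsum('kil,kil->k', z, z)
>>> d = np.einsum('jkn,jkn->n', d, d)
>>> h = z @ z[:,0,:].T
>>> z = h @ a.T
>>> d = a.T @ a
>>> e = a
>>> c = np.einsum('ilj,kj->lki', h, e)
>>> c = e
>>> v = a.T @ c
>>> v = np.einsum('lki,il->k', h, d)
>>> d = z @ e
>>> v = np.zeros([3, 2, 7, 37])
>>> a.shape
(3, 37)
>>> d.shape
(37, 5, 37)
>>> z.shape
(37, 5, 3)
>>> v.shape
(3, 2, 7, 37)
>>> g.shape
(3, 3)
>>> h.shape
(37, 5, 37)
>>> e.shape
(3, 37)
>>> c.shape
(3, 37)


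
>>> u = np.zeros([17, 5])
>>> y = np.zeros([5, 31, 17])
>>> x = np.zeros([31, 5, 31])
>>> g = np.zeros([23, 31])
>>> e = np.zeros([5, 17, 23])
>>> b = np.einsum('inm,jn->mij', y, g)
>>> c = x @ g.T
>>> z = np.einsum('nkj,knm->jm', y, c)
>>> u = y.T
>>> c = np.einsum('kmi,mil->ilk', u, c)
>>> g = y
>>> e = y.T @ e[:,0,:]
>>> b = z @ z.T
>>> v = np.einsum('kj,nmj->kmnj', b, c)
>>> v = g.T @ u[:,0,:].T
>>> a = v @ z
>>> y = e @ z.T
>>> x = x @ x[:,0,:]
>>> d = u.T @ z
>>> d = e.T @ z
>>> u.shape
(17, 31, 5)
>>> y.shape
(17, 31, 17)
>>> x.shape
(31, 5, 31)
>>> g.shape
(5, 31, 17)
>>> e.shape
(17, 31, 23)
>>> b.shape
(17, 17)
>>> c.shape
(5, 23, 17)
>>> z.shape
(17, 23)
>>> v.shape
(17, 31, 17)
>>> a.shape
(17, 31, 23)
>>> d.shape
(23, 31, 23)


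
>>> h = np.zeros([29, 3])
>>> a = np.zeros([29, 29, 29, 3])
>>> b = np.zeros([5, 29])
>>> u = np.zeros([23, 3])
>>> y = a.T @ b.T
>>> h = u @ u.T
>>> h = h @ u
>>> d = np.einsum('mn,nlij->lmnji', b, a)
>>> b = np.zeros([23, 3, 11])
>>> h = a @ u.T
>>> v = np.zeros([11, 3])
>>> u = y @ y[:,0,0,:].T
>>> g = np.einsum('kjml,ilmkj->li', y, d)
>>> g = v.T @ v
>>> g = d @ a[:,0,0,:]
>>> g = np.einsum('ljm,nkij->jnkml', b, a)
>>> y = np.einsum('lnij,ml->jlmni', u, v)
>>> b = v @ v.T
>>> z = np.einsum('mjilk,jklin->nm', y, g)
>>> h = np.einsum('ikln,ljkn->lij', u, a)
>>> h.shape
(29, 3, 29)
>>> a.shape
(29, 29, 29, 3)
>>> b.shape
(11, 11)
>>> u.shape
(3, 29, 29, 3)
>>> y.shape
(3, 3, 11, 29, 29)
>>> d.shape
(29, 5, 29, 3, 29)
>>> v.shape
(11, 3)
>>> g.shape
(3, 29, 29, 11, 23)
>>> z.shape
(23, 3)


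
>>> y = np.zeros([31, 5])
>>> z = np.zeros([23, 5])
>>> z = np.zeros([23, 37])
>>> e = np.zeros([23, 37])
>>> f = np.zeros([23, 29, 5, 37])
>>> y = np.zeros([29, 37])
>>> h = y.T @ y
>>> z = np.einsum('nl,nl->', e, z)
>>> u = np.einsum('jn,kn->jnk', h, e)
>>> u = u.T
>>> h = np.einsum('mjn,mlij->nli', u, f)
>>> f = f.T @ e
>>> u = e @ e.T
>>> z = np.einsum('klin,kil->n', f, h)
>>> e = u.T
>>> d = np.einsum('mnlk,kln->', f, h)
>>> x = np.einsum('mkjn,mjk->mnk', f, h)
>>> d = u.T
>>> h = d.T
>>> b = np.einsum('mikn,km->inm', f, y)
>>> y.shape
(29, 37)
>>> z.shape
(37,)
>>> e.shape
(23, 23)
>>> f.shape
(37, 5, 29, 37)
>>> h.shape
(23, 23)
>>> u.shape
(23, 23)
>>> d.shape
(23, 23)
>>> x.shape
(37, 37, 5)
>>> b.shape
(5, 37, 37)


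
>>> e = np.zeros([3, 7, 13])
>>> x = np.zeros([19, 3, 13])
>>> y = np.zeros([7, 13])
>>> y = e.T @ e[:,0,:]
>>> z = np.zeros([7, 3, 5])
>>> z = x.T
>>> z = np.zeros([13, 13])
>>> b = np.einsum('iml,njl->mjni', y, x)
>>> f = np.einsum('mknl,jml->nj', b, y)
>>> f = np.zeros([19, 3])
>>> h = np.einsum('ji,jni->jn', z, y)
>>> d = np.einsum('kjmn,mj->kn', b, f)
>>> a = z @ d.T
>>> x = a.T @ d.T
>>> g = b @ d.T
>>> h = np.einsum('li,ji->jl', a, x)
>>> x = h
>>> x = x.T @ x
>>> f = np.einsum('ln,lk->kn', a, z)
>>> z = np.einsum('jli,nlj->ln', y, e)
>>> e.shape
(3, 7, 13)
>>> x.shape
(13, 13)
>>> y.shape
(13, 7, 13)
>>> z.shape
(7, 3)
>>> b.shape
(7, 3, 19, 13)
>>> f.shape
(13, 7)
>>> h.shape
(7, 13)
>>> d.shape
(7, 13)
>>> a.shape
(13, 7)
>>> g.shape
(7, 3, 19, 7)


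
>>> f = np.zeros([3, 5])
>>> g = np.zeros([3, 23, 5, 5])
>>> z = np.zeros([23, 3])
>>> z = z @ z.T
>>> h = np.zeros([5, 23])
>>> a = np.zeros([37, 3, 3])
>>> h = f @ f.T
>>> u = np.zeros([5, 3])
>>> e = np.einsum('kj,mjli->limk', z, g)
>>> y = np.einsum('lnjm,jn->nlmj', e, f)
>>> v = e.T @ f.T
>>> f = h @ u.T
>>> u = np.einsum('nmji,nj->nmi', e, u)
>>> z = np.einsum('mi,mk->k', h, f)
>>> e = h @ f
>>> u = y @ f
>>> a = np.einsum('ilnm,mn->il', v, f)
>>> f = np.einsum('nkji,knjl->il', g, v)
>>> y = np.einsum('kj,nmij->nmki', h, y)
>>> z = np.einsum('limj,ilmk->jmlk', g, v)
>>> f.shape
(5, 3)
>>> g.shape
(3, 23, 5, 5)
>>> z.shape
(5, 5, 3, 3)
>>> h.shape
(3, 3)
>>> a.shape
(23, 3)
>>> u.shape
(5, 5, 23, 5)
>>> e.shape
(3, 5)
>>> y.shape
(5, 5, 3, 23)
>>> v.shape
(23, 3, 5, 3)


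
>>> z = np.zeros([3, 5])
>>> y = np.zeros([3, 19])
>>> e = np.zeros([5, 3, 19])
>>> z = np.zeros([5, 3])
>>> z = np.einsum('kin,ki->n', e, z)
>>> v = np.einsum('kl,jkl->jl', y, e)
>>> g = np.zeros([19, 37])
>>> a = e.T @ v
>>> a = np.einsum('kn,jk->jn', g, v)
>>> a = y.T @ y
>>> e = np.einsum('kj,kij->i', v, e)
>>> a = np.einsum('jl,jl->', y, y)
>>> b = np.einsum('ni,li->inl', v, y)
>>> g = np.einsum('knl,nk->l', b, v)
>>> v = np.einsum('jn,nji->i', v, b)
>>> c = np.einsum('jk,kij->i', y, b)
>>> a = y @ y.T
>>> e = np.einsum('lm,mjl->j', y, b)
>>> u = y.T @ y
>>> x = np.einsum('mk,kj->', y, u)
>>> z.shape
(19,)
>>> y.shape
(3, 19)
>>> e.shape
(5,)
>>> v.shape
(3,)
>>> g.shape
(3,)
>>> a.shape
(3, 3)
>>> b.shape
(19, 5, 3)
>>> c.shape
(5,)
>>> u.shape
(19, 19)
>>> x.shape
()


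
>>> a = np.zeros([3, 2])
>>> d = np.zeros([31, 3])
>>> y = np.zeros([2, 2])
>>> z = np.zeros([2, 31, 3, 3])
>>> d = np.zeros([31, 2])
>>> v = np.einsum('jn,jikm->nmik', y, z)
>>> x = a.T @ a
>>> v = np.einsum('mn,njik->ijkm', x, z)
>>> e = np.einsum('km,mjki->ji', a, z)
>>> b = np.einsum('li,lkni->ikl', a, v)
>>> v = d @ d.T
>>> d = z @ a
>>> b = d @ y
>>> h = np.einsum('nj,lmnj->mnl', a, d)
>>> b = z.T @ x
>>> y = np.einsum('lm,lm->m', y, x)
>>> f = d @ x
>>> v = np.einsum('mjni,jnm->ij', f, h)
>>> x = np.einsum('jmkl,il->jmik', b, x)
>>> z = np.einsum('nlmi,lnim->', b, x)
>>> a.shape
(3, 2)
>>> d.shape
(2, 31, 3, 2)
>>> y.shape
(2,)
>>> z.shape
()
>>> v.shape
(2, 31)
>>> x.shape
(3, 3, 2, 31)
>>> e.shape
(31, 3)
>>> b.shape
(3, 3, 31, 2)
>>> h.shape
(31, 3, 2)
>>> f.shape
(2, 31, 3, 2)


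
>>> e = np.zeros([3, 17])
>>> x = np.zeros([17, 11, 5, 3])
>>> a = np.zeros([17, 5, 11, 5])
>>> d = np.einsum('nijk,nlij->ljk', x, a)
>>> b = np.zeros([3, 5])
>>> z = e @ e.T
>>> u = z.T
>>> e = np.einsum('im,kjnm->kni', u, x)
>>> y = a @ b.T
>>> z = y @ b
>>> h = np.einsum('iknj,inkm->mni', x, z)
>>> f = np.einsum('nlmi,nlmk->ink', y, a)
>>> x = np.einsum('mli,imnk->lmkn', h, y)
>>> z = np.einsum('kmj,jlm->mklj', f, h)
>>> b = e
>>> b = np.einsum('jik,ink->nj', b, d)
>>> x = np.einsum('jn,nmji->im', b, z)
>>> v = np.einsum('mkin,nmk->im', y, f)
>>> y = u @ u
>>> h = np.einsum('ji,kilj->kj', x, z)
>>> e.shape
(17, 5, 3)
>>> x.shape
(5, 3)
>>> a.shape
(17, 5, 11, 5)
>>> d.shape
(5, 5, 3)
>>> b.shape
(5, 17)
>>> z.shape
(17, 3, 5, 5)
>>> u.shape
(3, 3)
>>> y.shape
(3, 3)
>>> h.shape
(17, 5)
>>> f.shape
(3, 17, 5)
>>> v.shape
(11, 17)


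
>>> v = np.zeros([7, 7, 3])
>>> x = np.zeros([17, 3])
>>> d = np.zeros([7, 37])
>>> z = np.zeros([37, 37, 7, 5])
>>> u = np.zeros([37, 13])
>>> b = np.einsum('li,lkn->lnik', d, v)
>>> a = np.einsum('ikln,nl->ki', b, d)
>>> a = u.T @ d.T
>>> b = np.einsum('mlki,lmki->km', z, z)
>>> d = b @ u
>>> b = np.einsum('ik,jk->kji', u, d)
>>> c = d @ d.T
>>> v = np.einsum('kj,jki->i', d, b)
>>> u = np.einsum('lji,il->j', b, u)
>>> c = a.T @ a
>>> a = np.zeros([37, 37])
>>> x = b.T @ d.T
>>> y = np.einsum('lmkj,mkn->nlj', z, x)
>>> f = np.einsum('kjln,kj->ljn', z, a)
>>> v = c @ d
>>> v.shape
(7, 13)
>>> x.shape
(37, 7, 7)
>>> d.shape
(7, 13)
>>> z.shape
(37, 37, 7, 5)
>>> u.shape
(7,)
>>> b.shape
(13, 7, 37)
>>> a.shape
(37, 37)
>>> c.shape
(7, 7)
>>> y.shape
(7, 37, 5)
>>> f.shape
(7, 37, 5)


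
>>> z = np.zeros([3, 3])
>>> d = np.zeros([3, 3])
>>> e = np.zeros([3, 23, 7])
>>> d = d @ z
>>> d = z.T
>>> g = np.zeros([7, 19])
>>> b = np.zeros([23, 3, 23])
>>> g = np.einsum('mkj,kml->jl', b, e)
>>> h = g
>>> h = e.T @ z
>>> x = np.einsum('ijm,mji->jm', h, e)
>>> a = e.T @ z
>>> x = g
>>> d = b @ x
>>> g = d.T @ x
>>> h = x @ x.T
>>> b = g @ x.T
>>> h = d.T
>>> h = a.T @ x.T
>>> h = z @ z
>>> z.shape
(3, 3)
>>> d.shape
(23, 3, 7)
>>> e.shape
(3, 23, 7)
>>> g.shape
(7, 3, 7)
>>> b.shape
(7, 3, 23)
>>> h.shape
(3, 3)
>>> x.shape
(23, 7)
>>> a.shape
(7, 23, 3)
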